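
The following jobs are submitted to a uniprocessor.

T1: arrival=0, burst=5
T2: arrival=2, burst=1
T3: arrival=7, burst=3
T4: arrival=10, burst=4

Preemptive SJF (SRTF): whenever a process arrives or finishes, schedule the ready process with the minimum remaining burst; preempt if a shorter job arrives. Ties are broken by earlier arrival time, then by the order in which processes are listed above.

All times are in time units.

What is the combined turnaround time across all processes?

Timeline: | T1 0-2 | T2 2-3 | T1 3-6 | idle 6-7 | T3 7-10 | T4 10-14 |
Completion: T1=6  T2=3  T3=10  T4=14
Turnaround (C−A): T1=6  T2=1  T3=3  T4=4
Turnaround = completion − arrival: T1=6, T2=1, T3=3, T4=4
Total turnaround = 6 + 1 + 3 + 4 = 14

14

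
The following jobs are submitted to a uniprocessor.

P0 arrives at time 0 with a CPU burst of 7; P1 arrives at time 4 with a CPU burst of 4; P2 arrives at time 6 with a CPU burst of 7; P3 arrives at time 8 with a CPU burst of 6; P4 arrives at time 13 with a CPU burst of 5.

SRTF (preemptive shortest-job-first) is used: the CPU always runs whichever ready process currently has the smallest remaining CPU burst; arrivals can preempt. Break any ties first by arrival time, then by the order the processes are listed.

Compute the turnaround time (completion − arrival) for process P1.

Gantt: | P0 0-7 | P1 7-11 | P3 11-17 | P4 17-22 | P2 22-29 |
Completion: P0=7  P1=11  P2=29  P3=17  P4=22
Turnaround (C−A): P0=7  P1=7  P2=23  P3=9  P4=9
Turnaround(P1) = completion − arrival = 11 − 4 = 7

7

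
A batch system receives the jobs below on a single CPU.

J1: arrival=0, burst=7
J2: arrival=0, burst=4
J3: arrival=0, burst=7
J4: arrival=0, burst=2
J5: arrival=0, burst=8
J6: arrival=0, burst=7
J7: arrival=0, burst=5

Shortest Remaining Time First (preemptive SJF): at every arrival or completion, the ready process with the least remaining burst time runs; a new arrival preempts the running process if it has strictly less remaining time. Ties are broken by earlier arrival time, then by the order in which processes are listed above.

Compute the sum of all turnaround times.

134

Gantt: | J4 0-2 | J2 2-6 | J7 6-11 | J1 11-18 | J3 18-25 | J6 25-32 | J5 32-40 |
Completion: J1=18  J2=6  J3=25  J4=2  J5=40  J6=32  J7=11
Turnaround (C−A): J1=18  J2=6  J3=25  J4=2  J5=40  J6=32  J7=11
Turnaround = completion − arrival: J1=18, J2=6, J3=25, J4=2, J5=40, J6=32, J7=11
Total turnaround = 18 + 6 + 25 + 2 + 40 + 32 + 11 = 134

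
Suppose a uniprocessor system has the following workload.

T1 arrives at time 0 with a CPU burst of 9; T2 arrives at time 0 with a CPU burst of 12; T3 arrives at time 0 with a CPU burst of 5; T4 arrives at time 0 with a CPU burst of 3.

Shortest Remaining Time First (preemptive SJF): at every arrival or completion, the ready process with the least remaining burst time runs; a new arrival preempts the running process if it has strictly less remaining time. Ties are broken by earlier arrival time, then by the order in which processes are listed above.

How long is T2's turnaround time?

Gantt: | T4 0-3 | T3 3-8 | T1 8-17 | T2 17-29 |
Completion: T1=17  T2=29  T3=8  T4=3
Turnaround (C−A): T1=17  T2=29  T3=8  T4=3
Turnaround(T2) = completion − arrival = 29 − 0 = 29

29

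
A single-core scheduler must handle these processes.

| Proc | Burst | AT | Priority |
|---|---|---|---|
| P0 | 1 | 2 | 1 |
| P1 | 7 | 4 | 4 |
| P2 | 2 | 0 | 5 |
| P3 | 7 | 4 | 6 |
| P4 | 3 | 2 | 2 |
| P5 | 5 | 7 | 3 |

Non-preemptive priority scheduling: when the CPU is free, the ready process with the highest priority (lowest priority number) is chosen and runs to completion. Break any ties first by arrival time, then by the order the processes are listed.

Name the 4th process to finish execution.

Gantt: | P2 0-2 | P0 2-3 | P4 3-6 | P1 6-13 | P5 13-18 | P3 18-25 |
Completion: P0=3  P1=13  P2=2  P3=25  P4=6  P5=18
Finish order: P2 → P0 → P4 → P1 → P5 → P3

P1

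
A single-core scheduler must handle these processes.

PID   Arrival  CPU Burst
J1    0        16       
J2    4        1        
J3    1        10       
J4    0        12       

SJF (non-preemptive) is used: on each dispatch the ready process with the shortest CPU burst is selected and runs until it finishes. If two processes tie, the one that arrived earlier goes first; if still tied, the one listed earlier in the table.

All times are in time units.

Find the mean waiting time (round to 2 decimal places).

Gantt: | J4 0-12 | J2 12-13 | J3 13-23 | J1 23-39 |
Completion: J1=39  J2=13  J3=23  J4=12
Waiting times: J1=23, J2=8, J3=12, J4=0
Average waiting = (23+8+12+0) / 4 = 43/4 = 10.75

10.75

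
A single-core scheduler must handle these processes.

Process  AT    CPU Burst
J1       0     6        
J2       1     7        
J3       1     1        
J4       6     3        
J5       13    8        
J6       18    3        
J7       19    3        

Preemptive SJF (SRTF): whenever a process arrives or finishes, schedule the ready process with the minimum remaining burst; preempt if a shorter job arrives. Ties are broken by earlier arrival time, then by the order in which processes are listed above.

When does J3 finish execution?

Schedule: | J1 0-1 | J3 1-2 | J1 2-7 | J4 7-10 | J2 10-17 | J5 17-18 | J6 18-21 | J7 21-24 | J5 24-31 |
Completion: J1=7  J2=17  J3=2  J4=10  J5=31  J6=21  J7=24

2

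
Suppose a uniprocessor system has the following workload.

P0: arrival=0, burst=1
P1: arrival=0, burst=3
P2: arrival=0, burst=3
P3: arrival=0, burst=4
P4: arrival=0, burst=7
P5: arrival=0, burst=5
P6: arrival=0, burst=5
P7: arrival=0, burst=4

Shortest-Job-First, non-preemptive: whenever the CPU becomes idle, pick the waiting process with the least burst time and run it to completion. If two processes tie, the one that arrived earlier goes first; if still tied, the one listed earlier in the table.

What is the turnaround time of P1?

Timeline: | P0 0-1 | P1 1-4 | P2 4-7 | P3 7-11 | P7 11-15 | P5 15-20 | P6 20-25 | P4 25-32 |
Completion: P0=1  P1=4  P2=7  P3=11  P4=32  P5=20  P6=25  P7=15
Turnaround(P1) = completion − arrival = 4 − 0 = 4

4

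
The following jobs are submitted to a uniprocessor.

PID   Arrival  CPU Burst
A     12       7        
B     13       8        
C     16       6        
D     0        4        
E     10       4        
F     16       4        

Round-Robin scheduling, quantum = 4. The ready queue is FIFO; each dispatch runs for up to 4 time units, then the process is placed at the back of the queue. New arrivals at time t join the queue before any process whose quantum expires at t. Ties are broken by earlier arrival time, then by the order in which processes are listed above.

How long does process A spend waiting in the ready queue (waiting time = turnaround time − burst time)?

14

Timeline: | D 0-4 | idle 4-10 | E 10-14 | A 14-18 | B 18-22 | C 22-26 | F 26-30 | A 30-33 | B 33-37 | C 37-39 |
Completion: A=33  B=37  C=39  D=4  E=14  F=30
Turnaround (C−A): A=21  B=24  C=23  D=4  E=4  F=14
Waiting(A) = turnaround − burst = 21 − 7 = 14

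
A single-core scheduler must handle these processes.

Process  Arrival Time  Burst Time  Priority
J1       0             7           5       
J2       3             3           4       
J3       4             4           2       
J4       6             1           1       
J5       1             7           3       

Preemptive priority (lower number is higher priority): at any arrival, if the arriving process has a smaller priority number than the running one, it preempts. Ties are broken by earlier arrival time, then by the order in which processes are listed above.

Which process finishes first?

Gantt: | J1 0-1 | J5 1-4 | J3 4-6 | J4 6-7 | J3 7-9 | J5 9-13 | J2 13-16 | J1 16-22 |
Completion: J1=22  J2=16  J3=9  J4=7  J5=13
Turnaround (C−A): J1=22  J2=13  J3=5  J4=1  J5=12
Finish order: J4 → J3 → J5 → J2 → J1

J4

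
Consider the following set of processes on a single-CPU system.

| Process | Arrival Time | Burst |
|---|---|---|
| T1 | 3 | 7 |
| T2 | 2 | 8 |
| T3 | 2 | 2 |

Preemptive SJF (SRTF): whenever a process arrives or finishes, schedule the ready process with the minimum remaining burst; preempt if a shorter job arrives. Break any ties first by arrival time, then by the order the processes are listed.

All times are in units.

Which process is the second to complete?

Timeline: | idle 0-2 | T3 2-4 | T1 4-11 | T2 11-19 |
Completion: T1=11  T2=19  T3=4
Turnaround (C−A): T1=8  T2=17  T3=2
Finish order: T3 → T1 → T2

T1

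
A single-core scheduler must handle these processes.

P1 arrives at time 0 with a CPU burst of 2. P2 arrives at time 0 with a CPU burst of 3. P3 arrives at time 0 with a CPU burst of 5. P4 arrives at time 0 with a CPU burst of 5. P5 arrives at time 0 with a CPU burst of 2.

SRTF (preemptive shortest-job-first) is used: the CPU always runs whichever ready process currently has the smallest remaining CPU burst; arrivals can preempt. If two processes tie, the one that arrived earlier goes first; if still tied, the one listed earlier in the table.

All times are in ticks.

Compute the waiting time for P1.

0

Timeline: | P1 0-2 | P5 2-4 | P2 4-7 | P3 7-12 | P4 12-17 |
Completion: P1=2  P2=7  P3=12  P4=17  P5=4
Waiting(P1) = turnaround − burst = 2 − 2 = 0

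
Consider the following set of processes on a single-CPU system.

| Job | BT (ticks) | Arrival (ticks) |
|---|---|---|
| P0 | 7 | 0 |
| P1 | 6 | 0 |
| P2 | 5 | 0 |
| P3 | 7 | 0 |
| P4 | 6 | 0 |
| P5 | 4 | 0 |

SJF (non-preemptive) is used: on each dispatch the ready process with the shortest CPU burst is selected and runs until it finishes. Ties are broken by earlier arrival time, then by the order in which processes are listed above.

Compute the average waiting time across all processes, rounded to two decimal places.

Schedule: | P5 0-4 | P2 4-9 | P1 9-15 | P4 15-21 | P0 21-28 | P3 28-35 |
Completion: P0=28  P1=15  P2=9  P3=35  P4=21  P5=4
Turnaround (C−A): P0=28  P1=15  P2=9  P3=35  P4=21  P5=4
Waiting times: P0=21, P1=9, P2=4, P3=28, P4=15, P5=0
Average waiting = (21+9+4+28+15+0) / 6 = 77/6 = 12.83

12.83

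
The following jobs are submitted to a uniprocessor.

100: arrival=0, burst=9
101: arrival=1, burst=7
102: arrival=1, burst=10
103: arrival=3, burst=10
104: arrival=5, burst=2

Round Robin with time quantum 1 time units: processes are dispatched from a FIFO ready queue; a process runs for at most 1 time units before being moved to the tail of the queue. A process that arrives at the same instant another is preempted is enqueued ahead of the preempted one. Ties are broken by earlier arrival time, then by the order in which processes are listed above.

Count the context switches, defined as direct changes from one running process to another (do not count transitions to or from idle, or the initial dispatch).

Schedule: | 100 0-1 | 101 1-2 | 102 2-3 | 100 3-4 | 101 4-5 | 103 5-6 | 102 6-7 | 100 7-8 | 104 8-9 | 101 9-10 | 103 10-11 | 102 11-12 | 100 12-13 | 104 13-14 | 101 14-15 | 103 15-16 | 102 16-17 | 100 17-18 | 101 18-19 | 103 19-20 | 102 20-21 | 100 21-22 | 101 22-23 | 103 23-24 | 102 24-25 | 100 25-26 | 101 26-27 | 103 27-28 | 102 28-29 | 100 29-30 | 103 30-31 | 102 31-32 | 100 32-33 | 103 33-34 | 102 34-35 | 103 35-36 | 102 36-37 | 103 37-38 |
Completion: 100=33  101=27  102=37  103=38  104=14

37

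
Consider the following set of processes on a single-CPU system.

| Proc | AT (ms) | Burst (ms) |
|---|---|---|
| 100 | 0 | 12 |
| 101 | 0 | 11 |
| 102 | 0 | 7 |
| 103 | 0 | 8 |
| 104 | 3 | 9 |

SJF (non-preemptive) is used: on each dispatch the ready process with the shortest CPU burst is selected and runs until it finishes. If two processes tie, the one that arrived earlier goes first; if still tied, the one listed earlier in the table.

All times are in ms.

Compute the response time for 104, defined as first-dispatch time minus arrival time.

12

Gantt: | 102 0-7 | 103 7-15 | 104 15-24 | 101 24-35 | 100 35-47 |
Completion: 100=47  101=35  102=7  103=15  104=24
Response(104) = first start − arrival = 15 − 3 = 12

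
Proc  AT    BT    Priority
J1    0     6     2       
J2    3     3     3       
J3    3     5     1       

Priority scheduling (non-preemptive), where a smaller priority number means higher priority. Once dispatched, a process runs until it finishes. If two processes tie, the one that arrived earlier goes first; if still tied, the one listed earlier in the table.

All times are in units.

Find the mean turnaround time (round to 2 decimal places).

8.33

Gantt: | J1 0-6 | J3 6-11 | J2 11-14 |
Completion: J1=6  J2=14  J3=11
Turnaround (C−A): J1=6  J2=11  J3=8
Turnaround times: J1=6, J2=11, J3=8
Average turnaround = (6+11+8) / 3 = 25/3 = 8.33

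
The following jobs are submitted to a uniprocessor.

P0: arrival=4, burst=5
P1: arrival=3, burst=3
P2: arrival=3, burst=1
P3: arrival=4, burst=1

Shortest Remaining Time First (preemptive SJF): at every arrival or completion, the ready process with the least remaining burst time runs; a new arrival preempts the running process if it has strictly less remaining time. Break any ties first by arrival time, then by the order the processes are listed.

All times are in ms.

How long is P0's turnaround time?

9

Gantt: | idle 0-3 | P2 3-4 | P3 4-5 | P1 5-8 | P0 8-13 |
Completion: P0=13  P1=8  P2=4  P3=5
Turnaround (C−A): P0=9  P1=5  P2=1  P3=1
Turnaround(P0) = completion − arrival = 13 − 4 = 9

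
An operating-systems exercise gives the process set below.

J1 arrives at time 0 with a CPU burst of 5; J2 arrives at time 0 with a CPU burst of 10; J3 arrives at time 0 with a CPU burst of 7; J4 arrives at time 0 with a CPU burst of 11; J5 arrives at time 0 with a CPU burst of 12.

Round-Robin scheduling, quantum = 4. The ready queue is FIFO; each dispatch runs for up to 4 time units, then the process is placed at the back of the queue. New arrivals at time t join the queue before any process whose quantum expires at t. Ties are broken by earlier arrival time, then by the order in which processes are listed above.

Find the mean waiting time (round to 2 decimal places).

25.60

Gantt: | J1 0-4 | J2 4-8 | J3 8-12 | J4 12-16 | J5 16-20 | J1 20-21 | J2 21-25 | J3 25-28 | J4 28-32 | J5 32-36 | J2 36-38 | J4 38-41 | J5 41-45 |
Completion: J1=21  J2=38  J3=28  J4=41  J5=45
Turnaround (C−A): J1=21  J2=38  J3=28  J4=41  J5=45
Waiting times: J1=16, J2=28, J3=21, J4=30, J5=33
Average waiting = (16+28+21+30+33) / 5 = 128/5 = 25.60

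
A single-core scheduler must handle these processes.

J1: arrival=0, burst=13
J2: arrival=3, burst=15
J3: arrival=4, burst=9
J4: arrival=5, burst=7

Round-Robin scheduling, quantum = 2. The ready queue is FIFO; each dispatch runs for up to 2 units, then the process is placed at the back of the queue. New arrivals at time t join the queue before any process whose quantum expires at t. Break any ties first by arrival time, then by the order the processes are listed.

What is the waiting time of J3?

25

Gantt: | J1 0-4 | J2 4-6 | J3 6-8 | J1 8-10 | J4 10-12 | J2 12-14 | J3 14-16 | J1 16-18 | J4 18-20 | J2 20-22 | J3 22-24 | J1 24-26 | J4 26-28 | J2 28-30 | J3 30-32 | J1 32-34 | J4 34-35 | J2 35-37 | J3 37-38 | J1 38-39 | J2 39-44 |
Completion: J1=39  J2=44  J3=38  J4=35
Turnaround (C−A): J1=39  J2=41  J3=34  J4=30
Waiting(J3) = turnaround − burst = 34 − 9 = 25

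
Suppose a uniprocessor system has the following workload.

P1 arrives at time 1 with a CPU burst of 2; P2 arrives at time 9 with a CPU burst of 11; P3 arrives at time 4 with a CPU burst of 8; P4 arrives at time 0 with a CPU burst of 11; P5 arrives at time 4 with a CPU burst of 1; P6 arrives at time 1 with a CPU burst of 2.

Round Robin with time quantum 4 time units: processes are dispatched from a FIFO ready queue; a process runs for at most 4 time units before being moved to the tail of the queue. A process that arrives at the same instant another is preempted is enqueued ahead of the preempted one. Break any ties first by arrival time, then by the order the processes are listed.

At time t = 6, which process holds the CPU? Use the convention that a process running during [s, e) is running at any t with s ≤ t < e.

P6

Timeline: | P4 0-4 | P1 4-6 | P6 6-8 | P3 8-12 | P5 12-13 | P4 13-17 | P2 17-21 | P3 21-25 | P4 25-28 | P2 28-35 |
Completion: P1=6  P2=35  P3=25  P4=28  P5=13  P6=8
Turnaround (C−A): P1=5  P2=26  P3=21  P4=28  P5=9  P6=7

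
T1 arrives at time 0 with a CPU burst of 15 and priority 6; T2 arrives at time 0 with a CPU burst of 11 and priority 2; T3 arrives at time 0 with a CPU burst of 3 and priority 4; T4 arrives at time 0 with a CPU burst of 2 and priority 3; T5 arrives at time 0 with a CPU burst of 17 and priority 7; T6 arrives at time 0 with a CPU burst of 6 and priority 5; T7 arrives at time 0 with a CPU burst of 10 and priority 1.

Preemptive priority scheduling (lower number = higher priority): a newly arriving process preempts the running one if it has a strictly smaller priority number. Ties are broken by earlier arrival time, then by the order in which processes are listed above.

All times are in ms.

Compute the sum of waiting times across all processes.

159

Timeline: | T7 0-10 | T2 10-21 | T4 21-23 | T3 23-26 | T6 26-32 | T1 32-47 | T5 47-64 |
Completion: T1=47  T2=21  T3=26  T4=23  T5=64  T6=32  T7=10
Turnaround (C−A): T1=47  T2=21  T3=26  T4=23  T5=64  T6=32  T7=10
Waiting = turnaround − burst: T1=32, T2=10, T3=23, T4=21, T5=47, T6=26, T7=0
Total waiting = 32 + 10 + 23 + 21 + 47 + 26 + 0 = 159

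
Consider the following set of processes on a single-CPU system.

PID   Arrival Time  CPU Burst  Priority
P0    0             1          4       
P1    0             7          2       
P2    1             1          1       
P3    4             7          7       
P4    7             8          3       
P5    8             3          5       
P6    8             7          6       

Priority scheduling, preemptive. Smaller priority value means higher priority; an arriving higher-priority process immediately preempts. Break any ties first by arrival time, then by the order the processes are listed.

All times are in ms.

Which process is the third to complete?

Timeline: | P1 0-1 | P2 1-2 | P1 2-8 | P4 8-16 | P0 16-17 | P5 17-20 | P6 20-27 | P3 27-34 |
Completion: P0=17  P1=8  P2=2  P3=34  P4=16  P5=20  P6=27
Turnaround (C−A): P0=17  P1=8  P2=1  P3=30  P4=9  P5=12  P6=19
Finish order: P2 → P1 → P4 → P0 → P5 → P6 → P3

P4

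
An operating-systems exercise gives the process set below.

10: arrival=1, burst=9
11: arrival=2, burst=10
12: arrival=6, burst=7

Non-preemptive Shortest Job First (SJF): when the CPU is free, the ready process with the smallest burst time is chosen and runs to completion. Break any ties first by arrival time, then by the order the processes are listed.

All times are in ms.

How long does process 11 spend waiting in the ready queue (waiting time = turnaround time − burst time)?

15

Schedule: | idle 0-1 | 10 1-10 | 12 10-17 | 11 17-27 |
Completion: 10=10  11=27  12=17
Turnaround (C−A): 10=9  11=25  12=11
Waiting(11) = turnaround − burst = 25 − 10 = 15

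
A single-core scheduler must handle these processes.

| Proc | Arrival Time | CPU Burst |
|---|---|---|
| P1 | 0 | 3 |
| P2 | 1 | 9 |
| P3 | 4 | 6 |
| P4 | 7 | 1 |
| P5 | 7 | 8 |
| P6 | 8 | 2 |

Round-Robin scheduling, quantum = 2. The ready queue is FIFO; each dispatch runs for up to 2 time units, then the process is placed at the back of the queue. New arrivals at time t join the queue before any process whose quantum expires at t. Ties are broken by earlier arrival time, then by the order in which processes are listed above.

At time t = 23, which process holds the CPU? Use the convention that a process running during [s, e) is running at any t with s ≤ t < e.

Timeline: | P1 0-2 | P2 2-4 | P1 4-5 | P3 5-7 | P2 7-9 | P4 9-10 | P5 10-12 | P3 12-14 | P6 14-16 | P2 16-18 | P5 18-20 | P3 20-22 | P2 22-24 | P5 24-26 | P2 26-27 | P5 27-29 |
Completion: P1=5  P2=27  P3=22  P4=10  P5=29  P6=16

P2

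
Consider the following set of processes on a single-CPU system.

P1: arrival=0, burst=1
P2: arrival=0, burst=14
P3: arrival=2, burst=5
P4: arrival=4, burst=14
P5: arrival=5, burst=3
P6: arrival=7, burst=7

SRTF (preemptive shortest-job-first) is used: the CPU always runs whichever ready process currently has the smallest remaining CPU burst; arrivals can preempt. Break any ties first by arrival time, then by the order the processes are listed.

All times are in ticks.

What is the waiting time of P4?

Gantt: | P1 0-1 | P2 1-2 | P3 2-7 | P5 7-10 | P6 10-17 | P2 17-30 | P4 30-44 |
Completion: P1=1  P2=30  P3=7  P4=44  P5=10  P6=17
Turnaround (C−A): P1=1  P2=30  P3=5  P4=40  P5=5  P6=10
Waiting(P4) = turnaround − burst = 40 − 14 = 26

26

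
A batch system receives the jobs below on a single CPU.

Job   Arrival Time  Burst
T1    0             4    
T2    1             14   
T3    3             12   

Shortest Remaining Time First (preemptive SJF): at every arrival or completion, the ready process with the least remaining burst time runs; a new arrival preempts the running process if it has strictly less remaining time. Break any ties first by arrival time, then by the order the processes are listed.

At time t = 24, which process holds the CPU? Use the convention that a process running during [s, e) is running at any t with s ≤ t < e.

Gantt: | T1 0-4 | T3 4-16 | T2 16-30 |
Completion: T1=4  T2=30  T3=16

T2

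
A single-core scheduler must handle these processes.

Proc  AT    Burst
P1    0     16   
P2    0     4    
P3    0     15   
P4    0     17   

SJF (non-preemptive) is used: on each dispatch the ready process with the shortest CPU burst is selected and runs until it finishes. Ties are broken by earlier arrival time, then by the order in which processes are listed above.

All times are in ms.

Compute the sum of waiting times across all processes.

Timeline: | P2 0-4 | P3 4-19 | P1 19-35 | P4 35-52 |
Completion: P1=35  P2=4  P3=19  P4=52
Waiting = turnaround − burst: P1=19, P2=0, P3=4, P4=35
Total waiting = 19 + 0 + 4 + 35 = 58

58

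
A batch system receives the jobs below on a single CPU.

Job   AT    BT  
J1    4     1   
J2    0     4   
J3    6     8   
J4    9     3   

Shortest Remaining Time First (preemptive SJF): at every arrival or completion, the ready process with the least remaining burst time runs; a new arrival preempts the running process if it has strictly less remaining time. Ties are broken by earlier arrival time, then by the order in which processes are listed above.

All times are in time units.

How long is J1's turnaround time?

Gantt: | J2 0-4 | J1 4-5 | idle 5-6 | J3 6-9 | J4 9-12 | J3 12-17 |
Completion: J1=5  J2=4  J3=17  J4=12
Turnaround (C−A): J1=1  J2=4  J3=11  J4=3
Turnaround(J1) = completion − arrival = 5 − 4 = 1

1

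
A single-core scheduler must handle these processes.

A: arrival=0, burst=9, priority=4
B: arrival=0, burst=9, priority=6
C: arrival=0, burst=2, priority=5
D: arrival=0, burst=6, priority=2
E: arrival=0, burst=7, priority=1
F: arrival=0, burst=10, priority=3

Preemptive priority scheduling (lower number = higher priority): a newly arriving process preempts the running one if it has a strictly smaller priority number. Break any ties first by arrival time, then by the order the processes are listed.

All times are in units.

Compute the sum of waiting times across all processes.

Schedule: | E 0-7 | D 7-13 | F 13-23 | A 23-32 | C 32-34 | B 34-43 |
Completion: A=32  B=43  C=34  D=13  E=7  F=23
Turnaround (C−A): A=32  B=43  C=34  D=13  E=7  F=23
Waiting = turnaround − burst: A=23, B=34, C=32, D=7, E=0, F=13
Total waiting = 23 + 34 + 32 + 7 + 0 + 13 = 109

109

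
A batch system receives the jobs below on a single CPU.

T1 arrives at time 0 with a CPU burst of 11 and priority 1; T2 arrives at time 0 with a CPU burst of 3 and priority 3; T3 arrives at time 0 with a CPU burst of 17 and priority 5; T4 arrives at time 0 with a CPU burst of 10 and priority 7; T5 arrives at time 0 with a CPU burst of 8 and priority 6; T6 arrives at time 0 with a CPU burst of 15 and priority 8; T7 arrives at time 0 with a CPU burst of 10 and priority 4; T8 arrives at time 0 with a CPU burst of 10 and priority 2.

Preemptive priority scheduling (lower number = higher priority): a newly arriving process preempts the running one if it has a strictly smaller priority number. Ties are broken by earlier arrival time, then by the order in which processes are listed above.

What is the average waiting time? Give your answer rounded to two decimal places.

33.63

Schedule: | T1 0-11 | T8 11-21 | T2 21-24 | T7 24-34 | T3 34-51 | T5 51-59 | T4 59-69 | T6 69-84 |
Completion: T1=11  T2=24  T3=51  T4=69  T5=59  T6=84  T7=34  T8=21
Turnaround (C−A): T1=11  T2=24  T3=51  T4=69  T5=59  T6=84  T7=34  T8=21
Waiting times: T1=0, T2=21, T3=34, T4=59, T5=51, T6=69, T7=24, T8=11
Average waiting = (0+21+34+59+51+69+24+11) / 8 = 269/8 = 33.63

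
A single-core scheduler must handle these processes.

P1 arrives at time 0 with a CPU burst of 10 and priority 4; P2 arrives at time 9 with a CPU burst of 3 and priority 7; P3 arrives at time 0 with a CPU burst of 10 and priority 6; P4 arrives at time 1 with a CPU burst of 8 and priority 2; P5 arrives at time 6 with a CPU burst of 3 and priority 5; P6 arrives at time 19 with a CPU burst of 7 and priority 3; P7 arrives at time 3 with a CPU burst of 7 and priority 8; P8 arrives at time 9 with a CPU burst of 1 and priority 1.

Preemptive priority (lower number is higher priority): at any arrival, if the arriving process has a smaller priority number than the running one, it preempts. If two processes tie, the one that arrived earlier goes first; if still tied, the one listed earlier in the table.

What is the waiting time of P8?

0

Timeline: | P1 0-1 | P4 1-9 | P8 9-10 | P1 10-19 | P6 19-26 | P5 26-29 | P3 29-39 | P2 39-42 | P7 42-49 |
Completion: P1=19  P2=42  P3=39  P4=9  P5=29  P6=26  P7=49  P8=10
Turnaround (C−A): P1=19  P2=33  P3=39  P4=8  P5=23  P6=7  P7=46  P8=1
Waiting(P8) = turnaround − burst = 1 − 1 = 0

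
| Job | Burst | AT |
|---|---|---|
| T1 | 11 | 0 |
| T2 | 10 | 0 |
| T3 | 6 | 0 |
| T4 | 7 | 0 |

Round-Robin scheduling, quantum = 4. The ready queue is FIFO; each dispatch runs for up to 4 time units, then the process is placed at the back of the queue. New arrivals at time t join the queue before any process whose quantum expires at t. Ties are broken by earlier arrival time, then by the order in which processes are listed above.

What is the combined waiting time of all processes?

Gantt: | T1 0-4 | T2 4-8 | T3 8-12 | T4 12-16 | T1 16-20 | T2 20-24 | T3 24-26 | T4 26-29 | T1 29-32 | T2 32-34 |
Completion: T1=32  T2=34  T3=26  T4=29
Turnaround (C−A): T1=32  T2=34  T3=26  T4=29
Waiting = turnaround − burst: T1=21, T2=24, T3=20, T4=22
Total waiting = 21 + 24 + 20 + 22 = 87

87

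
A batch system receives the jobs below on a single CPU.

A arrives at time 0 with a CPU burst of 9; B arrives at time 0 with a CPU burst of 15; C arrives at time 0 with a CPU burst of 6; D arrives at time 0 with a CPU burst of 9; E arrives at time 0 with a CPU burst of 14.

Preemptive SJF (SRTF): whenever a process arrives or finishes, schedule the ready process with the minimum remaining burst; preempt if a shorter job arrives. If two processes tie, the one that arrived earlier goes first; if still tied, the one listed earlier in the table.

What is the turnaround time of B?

Gantt: | C 0-6 | A 6-15 | D 15-24 | E 24-38 | B 38-53 |
Completion: A=15  B=53  C=6  D=24  E=38
Turnaround (C−A): A=15  B=53  C=6  D=24  E=38
Turnaround(B) = completion − arrival = 53 − 0 = 53

53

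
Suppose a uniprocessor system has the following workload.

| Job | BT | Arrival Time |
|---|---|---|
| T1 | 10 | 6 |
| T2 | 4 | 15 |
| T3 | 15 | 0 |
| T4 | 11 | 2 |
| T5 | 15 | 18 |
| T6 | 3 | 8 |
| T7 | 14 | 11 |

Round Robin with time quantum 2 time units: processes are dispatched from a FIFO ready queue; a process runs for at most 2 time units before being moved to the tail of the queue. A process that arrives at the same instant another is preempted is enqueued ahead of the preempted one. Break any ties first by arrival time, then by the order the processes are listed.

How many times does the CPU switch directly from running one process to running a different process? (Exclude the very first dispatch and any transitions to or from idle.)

Schedule: | T3 0-2 | T4 2-4 | T3 4-6 | T4 6-8 | T1 8-10 | T3 10-12 | T6 12-14 | T4 14-16 | T1 16-18 | T7 18-20 | T3 20-22 | T6 22-23 | T2 23-25 | T4 25-27 | T5 27-29 | T1 29-31 | T7 31-33 | T3 33-35 | T2 35-37 | T4 37-39 | T5 39-41 | T1 41-43 | T7 43-45 | T3 45-47 | T4 47-48 | T5 48-50 | T1 50-52 | T7 52-54 | T3 54-56 | T5 56-58 | T7 58-60 | T3 60-61 | T5 61-63 | T7 63-65 | T5 65-67 | T7 67-69 | T5 69-72 |
Completion: T1=52  T2=37  T3=61  T4=48  T5=72  T6=23  T7=69

36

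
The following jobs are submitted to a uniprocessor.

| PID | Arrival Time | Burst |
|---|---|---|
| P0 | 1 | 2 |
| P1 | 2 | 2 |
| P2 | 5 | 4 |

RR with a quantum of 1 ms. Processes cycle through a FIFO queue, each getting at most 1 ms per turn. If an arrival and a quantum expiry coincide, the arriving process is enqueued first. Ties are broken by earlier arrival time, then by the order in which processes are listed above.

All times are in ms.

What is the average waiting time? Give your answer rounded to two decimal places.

Timeline: | idle 0-1 | P0 1-2 | P1 2-3 | P0 3-4 | P1 4-5 | P2 5-9 |
Completion: P0=4  P1=5  P2=9
Turnaround (C−A): P0=3  P1=3  P2=4
Waiting times: P0=1, P1=1, P2=0
Average waiting = (1+1+0) / 3 = 2/3 = 0.67

0.67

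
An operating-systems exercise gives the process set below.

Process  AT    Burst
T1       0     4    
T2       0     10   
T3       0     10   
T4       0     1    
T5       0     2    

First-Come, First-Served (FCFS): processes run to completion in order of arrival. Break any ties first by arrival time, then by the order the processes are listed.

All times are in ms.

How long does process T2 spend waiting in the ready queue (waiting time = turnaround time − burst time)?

Schedule: | T1 0-4 | T2 4-14 | T3 14-24 | T4 24-25 | T5 25-27 |
Completion: T1=4  T2=14  T3=24  T4=25  T5=27
Turnaround (C−A): T1=4  T2=14  T3=24  T4=25  T5=27
Waiting(T2) = turnaround − burst = 14 − 10 = 4

4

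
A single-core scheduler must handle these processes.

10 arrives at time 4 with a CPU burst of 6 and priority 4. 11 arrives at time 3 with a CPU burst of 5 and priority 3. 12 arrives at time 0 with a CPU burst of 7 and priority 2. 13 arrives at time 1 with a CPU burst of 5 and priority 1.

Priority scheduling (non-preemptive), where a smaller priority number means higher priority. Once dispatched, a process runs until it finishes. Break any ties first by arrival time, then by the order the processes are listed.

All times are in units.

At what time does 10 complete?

Gantt: | 12 0-7 | 13 7-12 | 11 12-17 | 10 17-23 |
Completion: 10=23  11=17  12=7  13=12
Turnaround (C−A): 10=19  11=14  12=7  13=11

23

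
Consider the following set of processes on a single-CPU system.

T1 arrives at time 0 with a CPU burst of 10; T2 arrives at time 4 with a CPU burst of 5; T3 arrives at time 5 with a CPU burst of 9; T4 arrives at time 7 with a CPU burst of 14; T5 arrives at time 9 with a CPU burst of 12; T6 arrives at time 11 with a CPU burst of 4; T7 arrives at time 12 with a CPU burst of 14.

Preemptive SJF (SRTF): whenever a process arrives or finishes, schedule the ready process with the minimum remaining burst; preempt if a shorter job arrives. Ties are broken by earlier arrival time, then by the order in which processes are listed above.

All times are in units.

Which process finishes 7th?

T7

Timeline: | T1 0-4 | T2 4-9 | T1 9-15 | T6 15-19 | T3 19-28 | T5 28-40 | T4 40-54 | T7 54-68 |
Completion: T1=15  T2=9  T3=28  T4=54  T5=40  T6=19  T7=68
Turnaround (C−A): T1=15  T2=5  T3=23  T4=47  T5=31  T6=8  T7=56
Finish order: T2 → T1 → T6 → T3 → T5 → T4 → T7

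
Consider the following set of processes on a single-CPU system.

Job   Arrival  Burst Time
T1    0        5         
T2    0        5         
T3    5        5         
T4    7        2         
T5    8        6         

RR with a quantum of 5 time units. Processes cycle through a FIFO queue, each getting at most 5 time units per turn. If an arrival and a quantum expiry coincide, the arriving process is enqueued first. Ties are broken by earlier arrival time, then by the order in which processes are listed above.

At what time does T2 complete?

10

Schedule: | T1 0-5 | T2 5-10 | T3 10-15 | T4 15-17 | T5 17-23 |
Completion: T1=5  T2=10  T3=15  T4=17  T5=23
Turnaround (C−A): T1=5  T2=10  T3=10  T4=10  T5=15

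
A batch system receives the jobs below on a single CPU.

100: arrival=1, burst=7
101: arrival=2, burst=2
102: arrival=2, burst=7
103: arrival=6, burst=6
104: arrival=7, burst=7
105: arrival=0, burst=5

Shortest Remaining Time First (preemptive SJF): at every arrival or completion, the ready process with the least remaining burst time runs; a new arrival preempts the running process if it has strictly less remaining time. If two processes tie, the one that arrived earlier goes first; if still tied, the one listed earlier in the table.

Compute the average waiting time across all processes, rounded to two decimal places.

Schedule: | 105 0-2 | 101 2-4 | 105 4-7 | 103 7-13 | 100 13-20 | 102 20-27 | 104 27-34 |
Completion: 100=20  101=4  102=27  103=13  104=34  105=7
Waiting times: 100=12, 101=0, 102=18, 103=1, 104=20, 105=2
Average waiting = (12+0+18+1+20+2) / 6 = 53/6 = 8.83

8.83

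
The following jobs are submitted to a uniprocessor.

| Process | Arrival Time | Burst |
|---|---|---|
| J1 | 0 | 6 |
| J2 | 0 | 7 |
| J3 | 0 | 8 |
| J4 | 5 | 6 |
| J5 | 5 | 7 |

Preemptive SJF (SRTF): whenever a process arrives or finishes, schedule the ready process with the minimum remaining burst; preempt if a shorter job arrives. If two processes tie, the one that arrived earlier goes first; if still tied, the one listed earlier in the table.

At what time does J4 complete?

12

Timeline: | J1 0-6 | J4 6-12 | J2 12-19 | J5 19-26 | J3 26-34 |
Completion: J1=6  J2=19  J3=34  J4=12  J5=26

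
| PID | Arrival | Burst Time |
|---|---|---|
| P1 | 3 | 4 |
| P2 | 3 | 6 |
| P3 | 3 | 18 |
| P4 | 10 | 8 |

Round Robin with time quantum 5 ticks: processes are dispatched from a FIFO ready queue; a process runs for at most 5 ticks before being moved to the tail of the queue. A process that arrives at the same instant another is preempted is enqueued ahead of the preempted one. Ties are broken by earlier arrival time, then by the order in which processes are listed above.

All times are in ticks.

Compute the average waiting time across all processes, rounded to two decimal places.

11.25

Gantt: | idle 0-3 | P1 3-7 | P2 7-12 | P3 12-17 | P4 17-22 | P2 22-23 | P3 23-28 | P4 28-31 | P3 31-39 |
Completion: P1=7  P2=23  P3=39  P4=31
Waiting times: P1=0, P2=14, P3=18, P4=13
Average waiting = (0+14+18+13) / 4 = 45/4 = 11.25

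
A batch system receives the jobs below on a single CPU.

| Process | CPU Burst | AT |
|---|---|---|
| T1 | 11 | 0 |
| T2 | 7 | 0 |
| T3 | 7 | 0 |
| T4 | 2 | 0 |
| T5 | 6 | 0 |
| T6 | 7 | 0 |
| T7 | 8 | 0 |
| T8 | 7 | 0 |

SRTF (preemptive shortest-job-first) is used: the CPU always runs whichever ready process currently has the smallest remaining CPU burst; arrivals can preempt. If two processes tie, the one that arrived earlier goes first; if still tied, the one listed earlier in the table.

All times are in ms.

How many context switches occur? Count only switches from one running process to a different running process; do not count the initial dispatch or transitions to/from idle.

7

Schedule: | T4 0-2 | T5 2-8 | T2 8-15 | T3 15-22 | T6 22-29 | T8 29-36 | T7 36-44 | T1 44-55 |
Completion: T1=55  T2=15  T3=22  T4=2  T5=8  T6=29  T7=44  T8=36
Turnaround (C−A): T1=55  T2=15  T3=22  T4=2  T5=8  T6=29  T7=44  T8=36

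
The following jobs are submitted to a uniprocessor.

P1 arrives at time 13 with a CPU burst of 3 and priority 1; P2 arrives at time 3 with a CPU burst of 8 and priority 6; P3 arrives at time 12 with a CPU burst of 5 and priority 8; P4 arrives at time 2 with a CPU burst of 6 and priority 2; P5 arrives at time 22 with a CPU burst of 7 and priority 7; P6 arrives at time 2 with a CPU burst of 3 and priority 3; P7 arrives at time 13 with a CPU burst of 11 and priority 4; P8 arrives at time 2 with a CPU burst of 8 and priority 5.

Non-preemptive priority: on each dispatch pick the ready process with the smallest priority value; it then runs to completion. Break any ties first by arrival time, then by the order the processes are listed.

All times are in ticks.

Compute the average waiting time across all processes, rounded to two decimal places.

Timeline: | idle 0-2 | P4 2-8 | P6 8-11 | P8 11-19 | P1 19-22 | P7 22-33 | P2 33-41 | P5 41-48 | P3 48-53 |
Completion: P1=22  P2=41  P3=53  P4=8  P5=48  P6=11  P7=33  P8=19
Waiting times: P1=6, P2=30, P3=36, P4=0, P5=19, P6=6, P7=9, P8=9
Average waiting = (6+30+36+0+19+6+9+9) / 8 = 115/8 = 14.38

14.38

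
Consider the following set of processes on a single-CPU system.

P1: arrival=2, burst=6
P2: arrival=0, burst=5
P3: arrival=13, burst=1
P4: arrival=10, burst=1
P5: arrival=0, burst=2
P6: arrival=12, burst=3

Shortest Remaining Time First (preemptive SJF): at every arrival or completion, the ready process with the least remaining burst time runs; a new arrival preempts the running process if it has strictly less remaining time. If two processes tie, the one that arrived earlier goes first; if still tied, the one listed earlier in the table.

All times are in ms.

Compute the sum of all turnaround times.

30

Schedule: | P5 0-2 | P2 2-7 | P1 7-10 | P4 10-11 | P1 11-14 | P3 14-15 | P6 15-18 |
Completion: P1=14  P2=7  P3=15  P4=11  P5=2  P6=18
Turnaround = completion − arrival: P1=12, P2=7, P3=2, P4=1, P5=2, P6=6
Total turnaround = 12 + 7 + 2 + 1 + 2 + 6 = 30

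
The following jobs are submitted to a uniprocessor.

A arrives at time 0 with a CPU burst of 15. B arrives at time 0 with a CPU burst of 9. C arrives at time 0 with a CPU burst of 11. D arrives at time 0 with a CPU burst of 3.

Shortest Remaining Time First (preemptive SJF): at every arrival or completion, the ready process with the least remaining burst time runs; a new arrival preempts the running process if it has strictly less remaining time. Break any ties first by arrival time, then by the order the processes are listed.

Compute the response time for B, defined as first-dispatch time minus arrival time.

Schedule: | D 0-3 | B 3-12 | C 12-23 | A 23-38 |
Completion: A=38  B=12  C=23  D=3
Turnaround (C−A): A=38  B=12  C=23  D=3
Response(B) = first start − arrival = 3 − 0 = 3

3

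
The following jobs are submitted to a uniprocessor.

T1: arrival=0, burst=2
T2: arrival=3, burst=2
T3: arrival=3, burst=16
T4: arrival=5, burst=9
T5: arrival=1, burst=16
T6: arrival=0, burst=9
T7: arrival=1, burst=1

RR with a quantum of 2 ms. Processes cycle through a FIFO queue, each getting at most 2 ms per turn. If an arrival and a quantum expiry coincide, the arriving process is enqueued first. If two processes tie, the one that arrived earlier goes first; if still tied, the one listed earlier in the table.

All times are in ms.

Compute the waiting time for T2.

4

Schedule: | T1 0-2 | T6 2-4 | T5 4-6 | T7 6-7 | T2 7-9 | T3 9-11 | T6 11-13 | T4 13-15 | T5 15-17 | T3 17-19 | T6 19-21 | T4 21-23 | T5 23-25 | T3 25-27 | T6 27-29 | T4 29-31 | T5 31-33 | T3 33-35 | T6 35-36 | T4 36-38 | T5 38-40 | T3 40-42 | T4 42-43 | T5 43-45 | T3 45-47 | T5 47-49 | T3 49-51 | T5 51-53 | T3 53-55 |
Completion: T1=2  T2=9  T3=55  T4=43  T5=53  T6=36  T7=7
Turnaround (C−A): T1=2  T2=6  T3=52  T4=38  T5=52  T6=36  T7=6
Waiting(T2) = turnaround − burst = 6 − 2 = 4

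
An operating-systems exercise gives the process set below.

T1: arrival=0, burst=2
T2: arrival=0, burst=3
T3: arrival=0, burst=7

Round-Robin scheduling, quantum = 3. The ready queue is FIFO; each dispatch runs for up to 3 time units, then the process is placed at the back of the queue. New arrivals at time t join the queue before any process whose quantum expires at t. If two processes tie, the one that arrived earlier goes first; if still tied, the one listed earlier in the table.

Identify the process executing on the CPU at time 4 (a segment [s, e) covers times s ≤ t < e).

Timeline: | T1 0-2 | T2 2-5 | T3 5-12 |
Completion: T1=2  T2=5  T3=12
Turnaround (C−A): T1=2  T2=5  T3=12

T2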